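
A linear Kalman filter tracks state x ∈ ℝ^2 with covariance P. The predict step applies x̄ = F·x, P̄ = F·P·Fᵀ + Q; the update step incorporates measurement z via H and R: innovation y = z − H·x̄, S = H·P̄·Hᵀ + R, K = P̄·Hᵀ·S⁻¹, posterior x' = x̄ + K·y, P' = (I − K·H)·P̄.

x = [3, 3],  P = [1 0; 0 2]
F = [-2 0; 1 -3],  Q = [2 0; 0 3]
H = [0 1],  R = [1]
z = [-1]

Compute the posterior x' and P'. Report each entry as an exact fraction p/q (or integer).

x̄ = F·x = [-6, -6]
P̄ = F·P·Fᵀ + Q = [6 -2; -2 22]
y = z − H·x̄ = [5]
S = H·P̄·Hᵀ + R = [23]
K = P̄·Hᵀ·S⁻¹ = [-2/23; 22/23]
x' = x̄ + K·y = [-148/23, -28/23]
P' = (I − K·H)·P̄ = [134/23 -2/23; -2/23 22/23]

x' = [-148/23, -28/23]
P' = [134/23 -2/23; -2/23 22/23]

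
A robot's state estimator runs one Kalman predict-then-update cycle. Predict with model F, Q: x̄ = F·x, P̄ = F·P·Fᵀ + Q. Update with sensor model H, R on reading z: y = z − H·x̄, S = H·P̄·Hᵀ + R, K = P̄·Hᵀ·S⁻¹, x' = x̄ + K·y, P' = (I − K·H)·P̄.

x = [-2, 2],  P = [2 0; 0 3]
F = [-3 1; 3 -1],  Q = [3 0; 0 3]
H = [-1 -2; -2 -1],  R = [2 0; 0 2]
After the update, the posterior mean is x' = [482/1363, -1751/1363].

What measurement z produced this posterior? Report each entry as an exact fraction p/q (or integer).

z = [2, 1]

x̄ = F·x = [8, -8]
P̄ = F·P·Fᵀ + Q = [24 -21; -21 24]
S = H·P̄·Hᵀ + R = [38 -9; -9 38]
K = P̄·Hᵀ·S⁻¹ = [441/1363 -864/1363; -864/1363 441/1363]
x' − x̄ = [-10422/1363, 9153/1363] = K·y
y = (KᵀK)⁻¹·Kᵀ·(x' − x̄) = [-6, 9]
z = y + H·x̄ = [-6, 9] + [8, -8] = [2, 1]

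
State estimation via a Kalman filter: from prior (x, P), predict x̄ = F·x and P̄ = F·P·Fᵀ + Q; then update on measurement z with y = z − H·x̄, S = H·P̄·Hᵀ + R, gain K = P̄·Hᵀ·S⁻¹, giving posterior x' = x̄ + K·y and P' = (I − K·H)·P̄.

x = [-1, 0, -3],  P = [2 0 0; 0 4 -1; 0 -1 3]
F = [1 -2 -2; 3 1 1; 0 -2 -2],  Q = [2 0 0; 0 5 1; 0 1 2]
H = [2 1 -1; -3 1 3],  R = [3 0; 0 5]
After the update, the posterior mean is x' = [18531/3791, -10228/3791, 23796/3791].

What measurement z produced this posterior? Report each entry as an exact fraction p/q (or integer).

x̄ = F·x = [5, -6, 6]
P̄ = F·P·Fᵀ + Q = [24 -4 20; -4 28 -9; 20 -9 22]
S = H·P̄·Hᵀ + R = [71 -16; -16 57]
K = P̄·Hᵀ·S⁻¹ = [1112/3791 -752/3791; 1861/3791 1387/3791; 465/3791 -69/3791]
x' − x̄ = [-424/3791, 12518/3791, 1050/3791] = K·y
y = (KᵀK)⁻¹·Kᵀ·(x' − x̄) = [3, 5]
z = y + H·x̄ = [3, 5] + [-2, -3] = [1, 2]

z = [1, 2]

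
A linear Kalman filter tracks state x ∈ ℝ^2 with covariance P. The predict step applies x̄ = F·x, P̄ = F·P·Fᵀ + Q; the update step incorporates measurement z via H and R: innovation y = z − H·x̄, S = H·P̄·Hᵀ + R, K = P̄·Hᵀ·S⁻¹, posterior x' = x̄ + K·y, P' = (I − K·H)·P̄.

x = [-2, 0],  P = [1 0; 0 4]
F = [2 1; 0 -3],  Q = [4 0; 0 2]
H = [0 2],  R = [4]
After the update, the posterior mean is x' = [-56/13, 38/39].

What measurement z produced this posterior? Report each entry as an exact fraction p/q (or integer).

z = [2]

x̄ = F·x = [-4, 0]
P̄ = F·P·Fᵀ + Q = [12 -12; -12 38]
S = H·P̄·Hᵀ + R = [156]
K = P̄·Hᵀ·S⁻¹ = [-2/13; 19/39]
x' − x̄ = [-4/13, 38/39] = K·y
y = (KᵀK)⁻¹·Kᵀ·(x' − x̄) = [2]
z = y + H·x̄ = [2] + [0] = [2]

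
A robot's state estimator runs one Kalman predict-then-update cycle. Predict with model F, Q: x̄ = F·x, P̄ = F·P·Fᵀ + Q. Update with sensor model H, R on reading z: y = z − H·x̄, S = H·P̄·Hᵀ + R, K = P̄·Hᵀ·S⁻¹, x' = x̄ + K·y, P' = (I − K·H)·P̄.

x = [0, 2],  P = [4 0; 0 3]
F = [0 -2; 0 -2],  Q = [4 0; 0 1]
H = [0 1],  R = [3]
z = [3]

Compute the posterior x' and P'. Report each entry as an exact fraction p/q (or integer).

x' = [5/4, 27/16]
P' = [7 9/4; 9/4 39/16]

x̄ = F·x = [-4, -4]
P̄ = F·P·Fᵀ + Q = [16 12; 12 13]
y = z − H·x̄ = [7]
S = H·P̄·Hᵀ + R = [16]
K = P̄·Hᵀ·S⁻¹ = [3/4; 13/16]
x' = x̄ + K·y = [5/4, 27/16]
P' = (I − K·H)·P̄ = [7 9/4; 9/4 39/16]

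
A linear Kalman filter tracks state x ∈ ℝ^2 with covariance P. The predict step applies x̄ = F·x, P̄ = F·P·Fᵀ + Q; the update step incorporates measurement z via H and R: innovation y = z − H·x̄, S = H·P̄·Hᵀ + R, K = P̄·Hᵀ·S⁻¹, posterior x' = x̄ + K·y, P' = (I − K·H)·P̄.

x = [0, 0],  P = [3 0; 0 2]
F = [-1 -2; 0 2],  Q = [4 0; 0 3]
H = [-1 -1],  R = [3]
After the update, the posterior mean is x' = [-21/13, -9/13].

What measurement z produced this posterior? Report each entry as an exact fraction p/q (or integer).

z = [3]

x̄ = F·x = [0, 0]
P̄ = F·P·Fᵀ + Q = [15 -8; -8 11]
S = H·P̄·Hᵀ + R = [13]
K = P̄·Hᵀ·S⁻¹ = [-7/13; -3/13]
x' − x̄ = [-21/13, -9/13] = K·y
y = (KᵀK)⁻¹·Kᵀ·(x' − x̄) = [3]
z = y + H·x̄ = [3] + [0] = [3]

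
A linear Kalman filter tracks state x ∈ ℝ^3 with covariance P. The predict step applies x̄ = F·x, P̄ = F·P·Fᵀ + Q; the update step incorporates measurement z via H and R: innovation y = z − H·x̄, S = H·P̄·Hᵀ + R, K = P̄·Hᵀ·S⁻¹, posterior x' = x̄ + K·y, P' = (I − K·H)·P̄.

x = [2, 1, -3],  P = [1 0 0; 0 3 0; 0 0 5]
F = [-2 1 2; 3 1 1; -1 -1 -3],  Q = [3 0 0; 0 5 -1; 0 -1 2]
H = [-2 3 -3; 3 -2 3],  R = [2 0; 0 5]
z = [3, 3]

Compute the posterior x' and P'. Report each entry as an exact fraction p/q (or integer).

x̄ = F·x = [-9, 4, 6]
P̄ = F·P·Fᵀ + Q = [30 7 -31; 7 22 -22; -31 -22 51]
y = z − H·x̄ = [-9, 20]
S = H·P̄·Hᵀ + R = [719 -545; -545 444]
K = P̄·Hᵀ·S⁻¹ = [14711/22211 17207/22211; 3887/22211 319/22211; -13028/22211 -10789/22211]
x' = x̄ + K·y = [11842/22211, 60241/22211, 34738/22211]
P' = (I − K·H)·P̄ = [164455/22211 -48998/22211 -168442/22211; -48998/22211 58367/22211 88441/22211; -168442/22211 88441/22211 209421/22211]

x' = [11842/22211, 60241/22211, 34738/22211]
P' = [164455/22211 -48998/22211 -168442/22211; -48998/22211 58367/22211 88441/22211; -168442/22211 88441/22211 209421/22211]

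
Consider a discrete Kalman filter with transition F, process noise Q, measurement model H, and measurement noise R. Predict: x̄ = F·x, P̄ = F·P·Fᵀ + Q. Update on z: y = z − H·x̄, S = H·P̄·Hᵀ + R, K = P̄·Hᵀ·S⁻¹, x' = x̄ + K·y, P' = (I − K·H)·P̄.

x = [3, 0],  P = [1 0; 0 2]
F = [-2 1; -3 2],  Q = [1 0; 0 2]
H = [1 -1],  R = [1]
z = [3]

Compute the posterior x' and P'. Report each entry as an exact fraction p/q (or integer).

x̄ = F·x = [-6, -9]
P̄ = F·P·Fᵀ + Q = [7 10; 10 19]
y = z − H·x̄ = [0]
S = H·P̄·Hᵀ + R = [7]
K = P̄·Hᵀ·S⁻¹ = [-3/7; -9/7]
x' = x̄ + K·y = [-6, -9]
P' = (I − K·H)·P̄ = [40/7 43/7; 43/7 52/7]

x' = [-6, -9]
P' = [40/7 43/7; 43/7 52/7]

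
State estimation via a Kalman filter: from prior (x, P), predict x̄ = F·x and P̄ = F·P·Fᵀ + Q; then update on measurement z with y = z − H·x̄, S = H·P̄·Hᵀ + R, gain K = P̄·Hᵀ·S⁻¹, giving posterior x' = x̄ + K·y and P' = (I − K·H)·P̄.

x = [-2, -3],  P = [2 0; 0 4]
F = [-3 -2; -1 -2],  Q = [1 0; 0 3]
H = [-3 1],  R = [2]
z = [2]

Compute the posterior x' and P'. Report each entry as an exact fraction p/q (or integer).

x̄ = F·x = [12, 8]
P̄ = F·P·Fᵀ + Q = [35 22; 22 21]
y = z − H·x̄ = [30]
S = H·P̄·Hᵀ + R = [206]
K = P̄·Hᵀ·S⁻¹ = [-83/206; -45/206]
x' = x̄ + K·y = [-9/103, 149/103]
P' = (I − K·H)·P̄ = [321/206 797/206; 797/206 2301/206]

x' = [-9/103, 149/103]
P' = [321/206 797/206; 797/206 2301/206]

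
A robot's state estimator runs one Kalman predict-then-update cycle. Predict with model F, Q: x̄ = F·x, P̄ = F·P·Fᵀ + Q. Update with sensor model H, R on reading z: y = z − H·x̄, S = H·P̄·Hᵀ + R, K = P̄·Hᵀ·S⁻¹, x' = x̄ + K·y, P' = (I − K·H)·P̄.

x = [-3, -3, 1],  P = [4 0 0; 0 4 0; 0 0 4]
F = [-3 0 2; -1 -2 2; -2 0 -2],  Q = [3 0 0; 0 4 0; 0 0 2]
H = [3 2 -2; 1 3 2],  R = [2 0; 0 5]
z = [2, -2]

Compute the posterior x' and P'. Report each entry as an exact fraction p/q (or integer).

x' = [-64984/66679, 289429/333395, -527296/333395]
P' = [792710/66679 -622712/66679 558668/66679; -622712/66679 2537672/333395 -2168968/333395; 558668/66679 -2168968/333395 2093142/333395]

x̄ = F·x = [11, 11, 4]
P̄ = F·P·Fᵀ + Q = [55 28 8; 28 40 -8; 8 -8 34]
y = z − H·x̄ = [-45, -54]
S = H·P̄·Hᵀ + R = [1097 625; 625 660]
K = P̄·Hᵀ·S⁻¹ = [7685/66679 8382/66679; 7260/66679 32304/333395; -14420/66679 94544/333395]
x' = x̄ + K·y = [-64984/66679, 289429/333395, -527296/333395]
P' = (I − K·H)·P̄ = [792710/66679 -622712/66679 558668/66679; -622712/66679 2537672/333395 -2168968/333395; 558668/66679 -2168968/333395 2093142/333395]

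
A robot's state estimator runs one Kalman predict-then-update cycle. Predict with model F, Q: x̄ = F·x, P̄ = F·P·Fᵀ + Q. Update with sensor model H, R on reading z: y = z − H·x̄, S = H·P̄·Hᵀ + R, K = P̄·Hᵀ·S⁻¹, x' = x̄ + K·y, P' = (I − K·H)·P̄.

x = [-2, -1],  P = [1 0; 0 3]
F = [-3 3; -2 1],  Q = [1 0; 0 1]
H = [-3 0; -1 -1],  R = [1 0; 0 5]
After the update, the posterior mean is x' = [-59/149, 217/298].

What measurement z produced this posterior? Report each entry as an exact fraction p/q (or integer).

z = [1, 2]

x̄ = F·x = [3, 3]
P̄ = F·P·Fᵀ + Q = [37 15; 15 8]
S = H·P̄·Hᵀ + R = [334 156; 156 80]
K = P̄·Hᵀ·S⁻¹ = [-48/149 -13/596; -3/596 -331/1192]
x' − x̄ = [-506/149, -677/298] = K·y
y = (KᵀK)⁻¹·Kᵀ·(x' − x̄) = [10, 8]
z = y + H·x̄ = [10, 8] + [-9, -6] = [1, 2]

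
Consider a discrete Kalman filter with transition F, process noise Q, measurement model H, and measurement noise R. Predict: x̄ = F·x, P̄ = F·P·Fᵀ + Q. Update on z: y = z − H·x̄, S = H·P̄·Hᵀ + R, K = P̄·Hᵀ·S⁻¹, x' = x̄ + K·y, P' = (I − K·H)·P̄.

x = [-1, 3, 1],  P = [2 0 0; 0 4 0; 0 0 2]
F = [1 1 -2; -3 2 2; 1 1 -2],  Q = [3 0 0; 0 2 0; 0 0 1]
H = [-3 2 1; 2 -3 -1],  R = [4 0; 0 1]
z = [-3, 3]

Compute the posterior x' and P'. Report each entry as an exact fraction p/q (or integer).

x̄ = F·x = [0, 11, 0]
P̄ = F·P·Fᵀ + Q = [17 -6 14; -6 44 -6; 14 -6 15]
y = z − H·x̄ = [-25, 36]
S = H·P̄·Hᵀ + R = [312 -359; -359 460]
K = P̄·Hᵀ·S⁻¹ = [-8898/14639 -5735/14639; -3542/14639 -7156/14639; -6811/14639 -4329/14639]
x' = x̄ + K·y = [15990/14639, -8037/14639, 14431/14639]
P' = (I − K·H)·P̄ = [30791/14639 10536/14639 35709/14639; 10536/14639 10788/14639 -4136/14639; 35709/14639 -4136/14639 88155/14639]

x' = [15990/14639, -8037/14639, 14431/14639]
P' = [30791/14639 10536/14639 35709/14639; 10536/14639 10788/14639 -4136/14639; 35709/14639 -4136/14639 88155/14639]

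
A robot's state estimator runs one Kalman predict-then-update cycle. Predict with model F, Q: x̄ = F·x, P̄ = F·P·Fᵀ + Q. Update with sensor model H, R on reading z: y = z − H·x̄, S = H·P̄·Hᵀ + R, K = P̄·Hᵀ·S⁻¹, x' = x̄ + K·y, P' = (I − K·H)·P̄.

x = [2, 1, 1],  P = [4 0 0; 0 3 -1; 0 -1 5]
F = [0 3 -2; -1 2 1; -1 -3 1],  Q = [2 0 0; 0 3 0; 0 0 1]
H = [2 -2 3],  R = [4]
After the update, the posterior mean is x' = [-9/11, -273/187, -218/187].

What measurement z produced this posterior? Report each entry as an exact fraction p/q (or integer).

z = [-2]

x̄ = F·x = [1, 1, -4]
P̄ = F·P·Fᵀ + Q = [61 9 -46; 9 20 -8; -46 -8 43]
S = H·P̄·Hᵀ + R = [187]
K = P̄·Hᵀ·S⁻¹ = [-2/11; -46/187; 53/187]
x' − x̄ = [-20/11, -460/187, 530/187] = K·y
y = (KᵀK)⁻¹·Kᵀ·(x' − x̄) = [10]
z = y + H·x̄ = [10] + [-12] = [-2]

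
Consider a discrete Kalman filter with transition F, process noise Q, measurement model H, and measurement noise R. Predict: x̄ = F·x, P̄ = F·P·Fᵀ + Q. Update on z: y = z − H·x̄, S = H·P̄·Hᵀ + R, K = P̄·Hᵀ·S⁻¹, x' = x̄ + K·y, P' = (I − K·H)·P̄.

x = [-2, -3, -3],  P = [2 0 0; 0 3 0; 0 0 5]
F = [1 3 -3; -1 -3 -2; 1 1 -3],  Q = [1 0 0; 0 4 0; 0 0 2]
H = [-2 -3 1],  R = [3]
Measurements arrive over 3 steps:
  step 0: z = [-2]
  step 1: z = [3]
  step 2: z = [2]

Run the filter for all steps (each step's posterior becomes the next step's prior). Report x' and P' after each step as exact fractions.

step 0: x' = [-4989/506, 1390/253, -2773/506], P' = [28541/506 -6634/253 16987/506; -6634/253 3327/253 -3500/253; 16987/506 -3500/253 12623/506]
step 1: x' = [7172204/1161105, -5645456/1161105, 815356/1161105], P' = [34241611/1161105 -20788024/1161105 4944284/1161105; -20788024/1161105 13938421/1161105 -400886/1161105; 4944284/1161105 -400886/1161105 7894636/1161105]
step 2: x' = [-9626277700/868218469, 5432180572/868218469, -1229241012/868218469], P' = [35819562281/868218469 -23978759086/868218469 -833534054/868218469; -23978759086/868218469 17200712836/868218469 2942184064/868218469; -833534054/868218469 2942184064/868218469 6573618014/868218469]

step 0: x̄ = F·x = [-2, 17, 4]
step 0: P̄ = F·P·Fᵀ + Q = [75 1 56; 1 53 19; 56 19 52]
step 0: y = z − H·x̄ = [41]
step 0: S = H·P̄·Hᵀ + R = [506]
step 0: K = P̄·Hᵀ·S⁻¹ = [-97/506; -71/253; -117/506]
step 0: x' = x̄ + K·y = [-4989/506, 1390/253, -2773/506]
step 0: P' = (I − K·H)·P̄ = [28541/506 -6634/253 16987/506; -6634/253 3327/253 -3500/253; 16987/506 -3500/253 12623/506]
step 1: x̄ = F·x = [5835/253, 2195/506, 3055/253]
step 1: P̄ = F·P·Fᵀ + Q = [73505/253 31453/253 45558/253; 31453/253 45283/506 24147/253; 45558/253 24147/253 31678/253]
step 1: y = z − H·x̄ = [2303/46]
step 1: S = H·P̄·Hᵀ + R = [105555/46]
step 1: K = P̄·Hᵀ·S⁻¹ = [-35602/105555; -19397/105555; -23978/105555]
step 1: x' = x̄ + K·y = [7172204/1161105, -5645456/1161105, 815356/1161105]
step 1: P' = (I − K·H)·P̄ = [34241611/1161105 -20788024/1161105 4944284/1161105; -20788024/1161105 13938421/1161105 -400886/1161105; 4944284/1161105 -400886/1161105 7894636/1161105]
step 2: x̄ = F·x = [-12210232/1161105, 8133452/1161105, -61288/77407]
step 2: P̄ = F·P·Fᵀ + Q = [84722329/1161105 16150186/1161105 2606762/77407; 16150186/1161105 86148724/1161105 3773408/77407; 2606762/77407 3773408/77407 3514502/77407]
step 2: y = z − H·x̄ = [3221422/1161105]
step 2: S = H·P̄·Hᵀ + R = [868218469/1161105]
step 2: K = P̄·Hᵀ·S⁻¹ = [-178793786/868218469; -234145424/868218469; -195288690/868218469]
step 2: x' = x̄ + K·y = [-9626277700/868218469, 5432180572/868218469, -1229241012/868218469]
step 2: P' = (I − K·H)·P̄ = [35819562281/868218469 -23978759086/868218469 -833534054/868218469; -23978759086/868218469 17200712836/868218469 2942184064/868218469; -833534054/868218469 2942184064/868218469 6573618014/868218469]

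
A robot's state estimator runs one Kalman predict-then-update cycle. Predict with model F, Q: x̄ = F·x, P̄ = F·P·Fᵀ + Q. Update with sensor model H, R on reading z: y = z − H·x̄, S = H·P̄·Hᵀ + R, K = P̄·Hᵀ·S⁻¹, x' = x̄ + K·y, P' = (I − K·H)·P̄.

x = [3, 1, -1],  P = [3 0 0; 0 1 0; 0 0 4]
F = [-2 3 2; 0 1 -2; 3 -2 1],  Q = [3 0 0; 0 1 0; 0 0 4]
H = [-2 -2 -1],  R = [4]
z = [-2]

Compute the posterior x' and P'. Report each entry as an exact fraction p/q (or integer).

x̄ = F·x = [-5, 3, 6]
P̄ = F·P·Fᵀ + Q = [40 -13 -16; -13 18 -10; -16 -10 39]
y = z − H·x̄ = [0]
S = H·P̄·Hᵀ + R = [67]
K = P̄·Hᵀ·S⁻¹ = [-38/67; 0; 13/67]
x' = x̄ + K·y = [-5, 3, 6]
P' = (I − K·H)·P̄ = [1236/67 -13 -578/67; -13 18 -10; -578/67 -10 2444/67]

x' = [-5, 3, 6]
P' = [1236/67 -13 -578/67; -13 18 -10; -578/67 -10 2444/67]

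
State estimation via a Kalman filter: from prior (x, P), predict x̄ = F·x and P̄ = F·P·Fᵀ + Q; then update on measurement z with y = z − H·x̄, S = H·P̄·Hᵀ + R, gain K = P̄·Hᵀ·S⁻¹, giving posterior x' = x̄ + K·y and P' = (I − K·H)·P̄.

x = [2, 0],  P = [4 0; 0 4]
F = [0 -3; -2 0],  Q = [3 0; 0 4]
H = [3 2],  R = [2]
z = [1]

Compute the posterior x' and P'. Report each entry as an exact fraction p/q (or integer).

x̄ = F·x = [0, -4]
P̄ = F·P·Fᵀ + Q = [39 0; 0 20]
y = z − H·x̄ = [9]
S = H·P̄·Hᵀ + R = [433]
K = P̄·Hᵀ·S⁻¹ = [117/433; 40/433]
x' = x̄ + K·y = [1053/433, -1372/433]
P' = (I − K·H)·P̄ = [3198/433 -4680/433; -4680/433 7060/433]

x' = [1053/433, -1372/433]
P' = [3198/433 -4680/433; -4680/433 7060/433]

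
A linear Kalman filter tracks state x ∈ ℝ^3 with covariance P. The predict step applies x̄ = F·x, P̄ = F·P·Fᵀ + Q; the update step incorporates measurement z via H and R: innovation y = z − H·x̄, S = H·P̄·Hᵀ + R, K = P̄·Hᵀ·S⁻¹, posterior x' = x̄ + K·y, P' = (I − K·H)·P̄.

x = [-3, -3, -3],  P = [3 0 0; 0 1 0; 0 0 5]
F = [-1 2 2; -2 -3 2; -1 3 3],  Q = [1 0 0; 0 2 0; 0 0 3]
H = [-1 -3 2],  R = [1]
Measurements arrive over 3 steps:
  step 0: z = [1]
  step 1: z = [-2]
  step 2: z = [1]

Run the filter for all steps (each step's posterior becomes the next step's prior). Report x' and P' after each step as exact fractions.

step 0: x̄ = F·x = [-9, 9, -15]
step 0: P̄ = F·P·Fᵀ + Q = [28 20 39; 20 43 27; 39 27 60]
step 0: y = z − H·x̄ = [49]
step 0: S = H·P̄·Hᵀ + R = [296]
step 0: K = P̄·Hᵀ·S⁻¹ = [-5/148; -95/296; 0]
step 0: x' = x̄ + K·y = [-1577/148, -1991/296, -15]
step 0: P' = (I − K·H)·P̄ = [2047/74 2485/148 39; 2485/148 3703/296 27; 39 27 60]
step 1: x̄ = F·x = [-2427/74, 3401/296, -16139/296]
step 1: P̄ = F·P·Fᵀ + Q = [11527/37 -6255/74 37575/74; -6255/74 9095/296 -41629/296; 37575/74 -41629/296 247015/296]
step 1: y = z − H·x̄ = [32181/296]
step 1: S = H·P̄·Hᵀ + R = [910655/296]
step 1: K = P̄·Hᵀ·S⁻¹ = [283444/910655; -85523/910655; 468617/910655]
step 1: x' = x̄ + K·y = [948894/910655, 1165277/910655, 1295617/910655]
step 1: P' = (I − K·H)·P̄ = [12285339/910655 4920247/910655 13664762/910655; 4920247/910655 3271026/910655 7323901/910655; 13664762/910655 7323901/910655 18052541/910655]
step 2: x̄ = F·x = [3972894/910655, -560477/182131, 6433788/910655]
step 2: P̄ = F·P·Fᵀ + Q = [82741434/910655 -4880387/182131 135188508/910655; -4880387/182131 2890024/182131 -8520770/182131; 135188508/910655 -8520770/182131 227249571/910655]
step 2: y = z − H·x̄ = [-16391182/910655]
step 2: S = H·P̄·Hᵀ + R = [946782011/910655]
step 2: K = P̄·Hᵀ·S⁻¹ = [260841387/946782011; -104156125/946782011; 447122184/946782011]
step 2: x' = x̄ + K·y = [-564466320/946782011, -1038818987/946782011, -1358875044/946782011]
step 2: P' = (I − K·H)·P̄ = [11310399771/946782011 4463726678/946782011 12481210596/946782011; 4463726678/946782011 3110525169/946782011 6845573030/946782011; 12481210596/946782011 6845573030/946782011 16732525935/946782011]

step 0: x' = [-1577/148, -1991/296, -15], P' = [2047/74 2485/148 39; 2485/148 3703/296 27; 39 27 60]
step 1: x' = [948894/910655, 1165277/910655, 1295617/910655], P' = [12285339/910655 4920247/910655 13664762/910655; 4920247/910655 3271026/910655 7323901/910655; 13664762/910655 7323901/910655 18052541/910655]
step 2: x' = [-564466320/946782011, -1038818987/946782011, -1358875044/946782011], P' = [11310399771/946782011 4463726678/946782011 12481210596/946782011; 4463726678/946782011 3110525169/946782011 6845573030/946782011; 12481210596/946782011 6845573030/946782011 16732525935/946782011]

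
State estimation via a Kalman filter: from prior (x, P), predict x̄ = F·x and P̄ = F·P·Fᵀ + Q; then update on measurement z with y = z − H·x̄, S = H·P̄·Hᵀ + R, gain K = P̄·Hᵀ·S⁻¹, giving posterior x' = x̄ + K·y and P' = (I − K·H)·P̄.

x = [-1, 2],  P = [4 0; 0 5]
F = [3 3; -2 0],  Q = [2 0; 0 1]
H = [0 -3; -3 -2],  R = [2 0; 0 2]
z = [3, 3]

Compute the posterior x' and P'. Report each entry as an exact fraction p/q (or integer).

x' = [-23589/68999, -64609/68999]
P' = [22042/68999 -10116/68999; -10116/68999 15098/68999]

x̄ = F·x = [3, 2]
P̄ = F·P·Fᵀ + Q = [83 -24; -24 17]
y = z − H·x̄ = [9, 16]
S = H·P̄·Hᵀ + R = [155 -114; -114 529]
K = P̄·Hᵀ·S⁻¹ = [15174/68999 -22947/68999; -22647/68999 76/68999]
x' = x̄ + K·y = [-23589/68999, -64609/68999]
P' = (I − K·H)·P̄ = [22042/68999 -10116/68999; -10116/68999 15098/68999]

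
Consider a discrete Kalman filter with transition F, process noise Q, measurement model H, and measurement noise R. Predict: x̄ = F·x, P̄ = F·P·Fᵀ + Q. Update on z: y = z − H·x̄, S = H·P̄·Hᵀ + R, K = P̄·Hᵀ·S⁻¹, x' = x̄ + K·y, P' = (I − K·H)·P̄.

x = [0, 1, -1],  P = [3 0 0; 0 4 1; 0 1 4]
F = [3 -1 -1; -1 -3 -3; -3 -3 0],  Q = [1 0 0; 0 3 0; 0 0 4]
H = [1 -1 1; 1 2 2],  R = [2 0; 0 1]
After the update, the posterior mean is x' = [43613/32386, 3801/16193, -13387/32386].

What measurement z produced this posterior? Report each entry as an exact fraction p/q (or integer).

z = [1, 1]

x̄ = F·x = [0, 0, -3]
P̄ = F·P·Fᵀ + Q = [38 21 -12; 21 96 54; -12 54 67]
S = H·P̄·Hᵀ + R = [29 -35; -35 1159]
K = P̄·Hᵀ·S⁻¹ = [7755/32386 1799/32386; -6552/16193 4287/16193; 9209/32386 6705/32386]
x' − x̄ = [43613/32386, 3801/16193, 83771/32386] = K·y
y = (KᵀK)⁻¹·Kᵀ·(x' − x̄) = [4, 7]
z = y + H·x̄ = [4, 7] + [-3, -6] = [1, 1]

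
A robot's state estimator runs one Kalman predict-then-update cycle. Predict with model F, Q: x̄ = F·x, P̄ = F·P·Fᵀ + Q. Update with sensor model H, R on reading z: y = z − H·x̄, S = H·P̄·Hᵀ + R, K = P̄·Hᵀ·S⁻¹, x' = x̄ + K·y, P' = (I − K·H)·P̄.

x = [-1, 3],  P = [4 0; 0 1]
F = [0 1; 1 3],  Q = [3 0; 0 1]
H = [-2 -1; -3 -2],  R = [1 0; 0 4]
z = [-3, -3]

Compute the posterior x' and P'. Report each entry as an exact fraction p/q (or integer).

x̄ = F·x = [3, 8]
P̄ = F·P·Fᵀ + Q = [4 3; 3 14]
y = z − H·x̄ = [11, 22]
S = H·P̄·Hᵀ + R = [43 73; 73 132]
K = P̄·Hᵀ·S⁻¹ = [-138/347 29/347; 61/347 -131/347]
x' = x̄ + K·y = [161/347, 565/347]
P' = (I − K·H)·P̄ = [392/347 -646/347; -646/347 1231/347]

x' = [161/347, 565/347]
P' = [392/347 -646/347; -646/347 1231/347]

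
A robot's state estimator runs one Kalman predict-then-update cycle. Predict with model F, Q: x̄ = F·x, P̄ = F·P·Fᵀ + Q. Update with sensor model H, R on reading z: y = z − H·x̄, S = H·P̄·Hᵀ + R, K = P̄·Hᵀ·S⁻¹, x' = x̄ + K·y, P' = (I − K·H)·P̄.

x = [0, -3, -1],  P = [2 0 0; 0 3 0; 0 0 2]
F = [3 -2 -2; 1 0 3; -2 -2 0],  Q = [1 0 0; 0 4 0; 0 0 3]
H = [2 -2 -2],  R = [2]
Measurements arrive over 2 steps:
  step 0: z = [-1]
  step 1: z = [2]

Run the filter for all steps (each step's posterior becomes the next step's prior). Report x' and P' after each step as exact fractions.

step 0: x̄ = F·x = [8, -3, 6]
step 0: P̄ = F·P·Fᵀ + Q = [39 -6 0; -6 24 -4; 0 -4 23]
step 0: y = z − H·x̄ = [-11]
step 0: S = H·P̄·Hᵀ + R = [362]
step 0: K = P̄·Hᵀ·S⁻¹ = [45/181; -26/181; -19/181]
step 0: x' = x̄ + K·y = [953/181, -257/181, 1295/181]
step 0: P' = (I − K·H)·P̄ = [3009/181 1254/181 1710/181; 1254/181 2992/181 -1712/181; 1710/181 -1712/181 3441/181]
step 1: x̄ = F·x = [783/181, 4838/181, -1392/181]
step 1: P̄ = F·P·Fᵀ + Q = [3730/181 8115/181 -8602/181; 8115/181 44962/181 -8514/181; -8602/181 -8514/181 34579/181]
step 1: y = z − H·x̄ = [5688/181]
step 1: S = H·P̄·Hᵀ + R = [269230/181]
step 1: K = P̄·Hᵀ·S⁻¹ = [4217/134615; -28333/134615; -34667/134615]
step 1: x' = x̄ + K·y = [714861/134615, 2707786/134615, -2124696/134615]
step 1: P' = (I − K·H)·P̄ = [2577612/134615 7355587/134615 -4782192/134615; 7355587/134615 24569292/134615 -17185372/134615; -4782192/134615 -17185372/134615 12437847/134615]

step 0: x' = [953/181, -257/181, 1295/181], P' = [3009/181 1254/181 1710/181; 1254/181 2992/181 -1712/181; 1710/181 -1712/181 3441/181]
step 1: x' = [714861/134615, 2707786/134615, -2124696/134615], P' = [2577612/134615 7355587/134615 -4782192/134615; 7355587/134615 24569292/134615 -17185372/134615; -4782192/134615 -17185372/134615 12437847/134615]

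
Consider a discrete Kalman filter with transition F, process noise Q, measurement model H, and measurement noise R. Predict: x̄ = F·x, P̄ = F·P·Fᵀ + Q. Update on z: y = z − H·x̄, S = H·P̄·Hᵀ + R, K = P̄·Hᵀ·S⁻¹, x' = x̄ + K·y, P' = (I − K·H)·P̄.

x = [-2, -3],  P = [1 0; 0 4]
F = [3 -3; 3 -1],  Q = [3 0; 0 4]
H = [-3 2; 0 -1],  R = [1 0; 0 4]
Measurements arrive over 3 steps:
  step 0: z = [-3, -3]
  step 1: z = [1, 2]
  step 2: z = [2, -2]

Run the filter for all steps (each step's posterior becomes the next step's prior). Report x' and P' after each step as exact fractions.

step 0: x̄ = F·x = [3, -3]
step 0: P̄ = F·P·Fᵀ + Q = [48 21; 21 17]
step 0: y = z − H·x̄ = [12, -6]
step 0: S = H·P̄·Hᵀ + R = [249 29; 29 21]
step 0: K = P̄·Hᵀ·S⁻¹ = [-1533/4388 -2271/4388; -29/1097 -848/1097]
step 0: x' = x̄ + K·y = [4197/2194, 1449/1097]
step 0: P' = (I − K·H)·P̄ = [6567/4388 2271/1097; 2271/1097 3392/1097]
step 1: x̄ = F·x = [3897/2194, 9693/2194]
step 1: P̄ = F·P·Fᵀ + Q = [30867/4388 -9201/4388; -9201/4388 35719/4388]
step 1: y = z − H·x̄ = [-5501/2194, 14081/2194]
step 1: S = H·P̄·Hᵀ + R = [535479/4388 -99041/4388; -99041/4388 53271/4388]
step 1: K = P̄·Hᵀ·S⁻¹ = [-1139919/4265356 -1382613/4265356; 99041/1066339 -530860/1066339]
step 1: x' = x̄ + K·y = [1560717/4265356, 1055679/1066339]
step 1: P' = (I − K·H)·P̄ = [4066941/4265356 1382613/1066339; 1382613/1066339 2123440/1066339]
step 2: x̄ = F·x = [-7985997/4265356, 459435/4265356]
step 2: P̄ = F·P·Fᵀ + Q = [26294241/4265356 -4281675/4265356; -4281675/4265356 28974941/4265356]
step 2: y = z − H·x̄ = [-16346149/4265356, -8071277/4265356]
step 2: S = H·P̄·Hᵀ + R = [408193389/4265356 -70794907/4265356; -70794907/4265356 46036365/4265356]
step 2: K = P̄·Hᵀ·S⁻¹ = [-872747445/3230637956 -1041644631/3230637956; 70794907/807659489 -399466100/807659489]
step 2: x' = x̄ + K·y = [-183243960/807659489, 571592262/807659489]
step 2: P' = (I − K·H)·P̄ = [3068634831/3230637956 1041644631/807659489; 1041644631/807659489 1597864400/807659489]

step 0: x' = [4197/2194, 1449/1097], P' = [6567/4388 2271/1097; 2271/1097 3392/1097]
step 1: x' = [1560717/4265356, 1055679/1066339], P' = [4066941/4265356 1382613/1066339; 1382613/1066339 2123440/1066339]
step 2: x' = [-183243960/807659489, 571592262/807659489], P' = [3068634831/3230637956 1041644631/807659489; 1041644631/807659489 1597864400/807659489]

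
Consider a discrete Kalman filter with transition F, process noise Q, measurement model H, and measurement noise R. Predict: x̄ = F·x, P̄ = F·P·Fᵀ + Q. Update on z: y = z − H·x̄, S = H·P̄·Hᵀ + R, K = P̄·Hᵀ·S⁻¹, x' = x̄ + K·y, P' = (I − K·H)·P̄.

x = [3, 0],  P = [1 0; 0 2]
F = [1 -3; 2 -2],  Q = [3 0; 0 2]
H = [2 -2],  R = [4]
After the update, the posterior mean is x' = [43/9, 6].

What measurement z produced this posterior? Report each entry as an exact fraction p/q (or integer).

x̄ = F·x = [3, 6]
P̄ = F·P·Fᵀ + Q = [22 14; 14 14]
S = H·P̄·Hᵀ + R = [36]
K = P̄·Hᵀ·S⁻¹ = [4/9; 0]
x' − x̄ = [16/9, 0] = K·y
y = (KᵀK)⁻¹·Kᵀ·(x' − x̄) = [4]
z = y + H·x̄ = [4] + [-6] = [-2]

z = [-2]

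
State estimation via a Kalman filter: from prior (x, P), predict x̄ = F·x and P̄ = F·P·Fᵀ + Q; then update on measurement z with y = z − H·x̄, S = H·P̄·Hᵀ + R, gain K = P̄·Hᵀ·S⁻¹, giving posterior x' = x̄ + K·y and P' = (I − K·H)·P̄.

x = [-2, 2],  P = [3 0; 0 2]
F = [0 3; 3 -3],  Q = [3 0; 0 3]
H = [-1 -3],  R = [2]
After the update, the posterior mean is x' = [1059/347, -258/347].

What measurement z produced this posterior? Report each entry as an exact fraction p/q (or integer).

z = [-1]

x̄ = F·x = [6, -12]
P̄ = F·P·Fᵀ + Q = [21 -18; -18 48]
S = H·P̄·Hᵀ + R = [347]
K = P̄·Hᵀ·S⁻¹ = [33/347; -126/347]
x' − x̄ = [-1023/347, 3906/347] = K·y
y = (KᵀK)⁻¹·Kᵀ·(x' − x̄) = [-31]
z = y + H·x̄ = [-31] + [30] = [-1]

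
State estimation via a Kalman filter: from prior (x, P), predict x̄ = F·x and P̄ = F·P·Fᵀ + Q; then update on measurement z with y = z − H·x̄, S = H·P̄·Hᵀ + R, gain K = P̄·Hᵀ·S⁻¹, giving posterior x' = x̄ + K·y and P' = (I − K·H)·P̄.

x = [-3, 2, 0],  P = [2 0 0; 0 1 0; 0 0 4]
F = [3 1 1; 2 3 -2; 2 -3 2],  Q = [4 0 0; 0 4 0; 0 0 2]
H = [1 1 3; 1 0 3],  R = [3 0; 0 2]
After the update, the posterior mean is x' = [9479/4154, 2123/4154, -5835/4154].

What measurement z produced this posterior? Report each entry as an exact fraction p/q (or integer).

x̄ = F·x = [-7, 0, -12]
P̄ = F·P·Fᵀ + Q = [27 7 17; 7 37 -17; 17 -17 35]
S = H·P̄·Hᵀ + R = [396 400; 400 446]
K = P̄·Hᵀ·S⁻¹ = [3355/8308 -389/2077; 7239/8308 -1828/2077; -985/8308 789/2077]
x' − x̄ = [38557/4154, 2123/4154, 44013/4154] = K·y
y = (KᵀK)⁻¹·Kᵀ·(x' − x̄) = [42, 41]
z = y + H·x̄ = [42, 41] + [-43, -43] = [-1, -2]

z = [-1, -2]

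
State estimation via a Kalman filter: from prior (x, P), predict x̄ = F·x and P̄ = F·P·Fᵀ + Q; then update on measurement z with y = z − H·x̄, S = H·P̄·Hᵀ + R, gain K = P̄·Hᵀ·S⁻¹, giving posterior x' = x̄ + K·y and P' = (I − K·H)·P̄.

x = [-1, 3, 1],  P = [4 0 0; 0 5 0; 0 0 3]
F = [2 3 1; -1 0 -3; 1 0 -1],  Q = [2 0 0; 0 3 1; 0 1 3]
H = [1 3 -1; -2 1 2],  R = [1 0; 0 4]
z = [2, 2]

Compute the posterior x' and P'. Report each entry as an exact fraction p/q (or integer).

x̄ = F·x = [8, -2, -2]
P̄ = F·P·Fᵀ + Q = [66 -17 5; -17 34 6; 5 6 10]
y = z − H·x̄ = [-2, 24]
S = H·P̄·Hᵀ + R = [235 85; 85 394]
K = P̄·Hᵀ·S⁻¹ = [3151/17073 -6703/17073; 24326/85365 2417/17073; 418/9485 59/1897]
x' = x̄ + K·y = [-4370/2439, 10094/12195, -1818/1355]
P' = (I − K·H)·P̄ = [163591/17073 -2930/17073 16850/1897; -2930/17073 13856/85365 288/9485; 16850/1897 288/9485 84696/9485]

x' = [-4370/2439, 10094/12195, -1818/1355]
P' = [163591/17073 -2930/17073 16850/1897; -2930/17073 13856/85365 288/9485; 16850/1897 288/9485 84696/9485]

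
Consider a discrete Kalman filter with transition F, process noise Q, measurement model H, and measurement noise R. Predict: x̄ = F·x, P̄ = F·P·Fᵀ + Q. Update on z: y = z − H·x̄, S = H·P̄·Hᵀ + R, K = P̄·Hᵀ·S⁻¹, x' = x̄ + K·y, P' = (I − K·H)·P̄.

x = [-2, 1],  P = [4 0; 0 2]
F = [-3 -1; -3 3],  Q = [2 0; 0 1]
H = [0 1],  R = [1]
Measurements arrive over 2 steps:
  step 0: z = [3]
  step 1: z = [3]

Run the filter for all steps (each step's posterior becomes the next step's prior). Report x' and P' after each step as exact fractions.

step 0: x' = [25/14, 87/28], P' = [335/14 15/28; 15/28 55/56]
step 1: x' = [-113943/12127, 36435/12127], P' = [236044/12127 11715/12127; 11715/12127 12071/12127]

step 0: x̄ = F·x = [5, 9]
step 0: P̄ = F·P·Fᵀ + Q = [40 30; 30 55]
step 0: y = z − H·x̄ = [-6]
step 0: S = H·P̄·Hᵀ + R = [56]
step 0: K = P̄·Hᵀ·S⁻¹ = [15/28; 55/56]
step 0: x' = x̄ + K·y = [25/14, 87/28]
step 0: P' = (I − K·H)·P̄ = [335/14 15/28; 15/28 55/56]
step 1: x̄ = F·x = [-237/28, 111/28]
step 1: P̄ = F·P·Fᵀ + Q = [12407/56 11715/56; 11715/56 12071/56]
step 1: y = z − H·x̄ = [-27/28]
step 1: S = H·P̄·Hᵀ + R = [12127/56]
step 1: K = P̄·Hᵀ·S⁻¹ = [11715/12127; 12071/12127]
step 1: x' = x̄ + K·y = [-113943/12127, 36435/12127]
step 1: P' = (I − K·H)·P̄ = [236044/12127 11715/12127; 11715/12127 12071/12127]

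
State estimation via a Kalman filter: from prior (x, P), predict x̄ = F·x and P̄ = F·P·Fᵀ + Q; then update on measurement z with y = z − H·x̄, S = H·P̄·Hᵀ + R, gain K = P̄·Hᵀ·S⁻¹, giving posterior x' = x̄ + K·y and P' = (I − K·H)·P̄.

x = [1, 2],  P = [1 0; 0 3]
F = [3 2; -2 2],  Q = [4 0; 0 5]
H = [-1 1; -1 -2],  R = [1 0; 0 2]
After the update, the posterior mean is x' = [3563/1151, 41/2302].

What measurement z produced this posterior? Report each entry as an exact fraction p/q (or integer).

z = [-3, -3]

x̄ = F·x = [7, 2]
P̄ = F·P·Fᵀ + Q = [25 6; 6 21]
S = H·P̄·Hᵀ + R = [35 -11; -11 135]
K = P̄·Hᵀ·S⁻¹ = [-743/1151 -376/1151; 1497/4604 -1515/4604]
x' − x̄ = [-4494/1151, -4563/2302] = K·y
y = (KᵀK)⁻¹·Kᵀ·(x' − x̄) = [2, 8]
z = y + H·x̄ = [2, 8] + [-5, -11] = [-3, -3]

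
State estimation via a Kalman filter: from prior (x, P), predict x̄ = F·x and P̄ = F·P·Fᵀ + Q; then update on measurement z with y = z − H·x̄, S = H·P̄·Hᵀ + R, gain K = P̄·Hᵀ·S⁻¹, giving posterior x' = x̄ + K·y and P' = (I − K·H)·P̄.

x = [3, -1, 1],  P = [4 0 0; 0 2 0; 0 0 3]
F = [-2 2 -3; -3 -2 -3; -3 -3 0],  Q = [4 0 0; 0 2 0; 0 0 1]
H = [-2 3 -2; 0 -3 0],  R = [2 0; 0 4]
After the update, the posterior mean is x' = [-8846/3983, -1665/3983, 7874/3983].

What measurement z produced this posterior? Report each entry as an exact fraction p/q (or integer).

x̄ = F·x = [-11, -10, -6]
P̄ = F·P·Fᵀ + Q = [55 43 12; 43 73 48; 12 48 55]
S = H·P̄·Hᵀ + R = [103 -111; -111 661]
K = P̄·Hᵀ·S⁻¹ = [-8812/27881 -6921/27881; 74/27881 -9225/27881; -4687/27881 -6861/27881]
x' − x̄ = [34967/3983, 38165/3983, 31772/3983] = K·y
y = (KᵀK)⁻¹·Kᵀ·(x' − x̄) = [-5, -29]
z = y + H·x̄ = [-5, -29] + [4, 30] = [-1, 1]

z = [-1, 1]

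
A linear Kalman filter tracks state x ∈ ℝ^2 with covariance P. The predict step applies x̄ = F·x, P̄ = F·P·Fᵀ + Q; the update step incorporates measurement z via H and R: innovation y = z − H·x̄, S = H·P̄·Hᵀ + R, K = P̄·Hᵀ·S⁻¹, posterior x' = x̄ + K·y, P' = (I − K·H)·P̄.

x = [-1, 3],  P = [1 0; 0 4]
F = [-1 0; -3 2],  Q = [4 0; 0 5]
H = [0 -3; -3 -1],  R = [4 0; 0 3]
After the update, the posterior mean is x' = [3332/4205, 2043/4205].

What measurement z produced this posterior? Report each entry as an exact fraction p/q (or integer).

x̄ = F·x = [1, 9]
P̄ = F·P·Fᵀ + Q = [5 3; 3 30]
S = H·P̄·Hᵀ + R = [274 117; 117 96]
K = P̄·Hᵀ·S⁻¹ = [414/4205 -1293/4205; -1359/4205 -52/4205]
x' − x̄ = [-873/4205, -35802/4205] = K·y
y = (KᵀK)⁻¹·Kᵀ·(x' − x̄) = [26, 9]
z = y + H·x̄ = [26, 9] + [-27, -12] = [-1, -3]

z = [-1, -3]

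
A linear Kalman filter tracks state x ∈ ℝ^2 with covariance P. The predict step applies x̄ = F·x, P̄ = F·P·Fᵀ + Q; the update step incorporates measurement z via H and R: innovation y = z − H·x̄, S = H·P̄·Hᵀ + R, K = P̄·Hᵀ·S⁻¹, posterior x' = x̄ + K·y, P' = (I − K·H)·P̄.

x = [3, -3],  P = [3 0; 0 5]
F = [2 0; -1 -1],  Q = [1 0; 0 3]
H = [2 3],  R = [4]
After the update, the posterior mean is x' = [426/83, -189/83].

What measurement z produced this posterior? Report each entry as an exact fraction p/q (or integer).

z = [3]

x̄ = F·x = [6, 0]
P̄ = F·P·Fᵀ + Q = [13 -6; -6 11]
S = H·P̄·Hᵀ + R = [83]
K = P̄·Hᵀ·S⁻¹ = [8/83; 21/83]
x' − x̄ = [-72/83, -189/83] = K·y
y = (KᵀK)⁻¹·Kᵀ·(x' − x̄) = [-9]
z = y + H·x̄ = [-9] + [12] = [3]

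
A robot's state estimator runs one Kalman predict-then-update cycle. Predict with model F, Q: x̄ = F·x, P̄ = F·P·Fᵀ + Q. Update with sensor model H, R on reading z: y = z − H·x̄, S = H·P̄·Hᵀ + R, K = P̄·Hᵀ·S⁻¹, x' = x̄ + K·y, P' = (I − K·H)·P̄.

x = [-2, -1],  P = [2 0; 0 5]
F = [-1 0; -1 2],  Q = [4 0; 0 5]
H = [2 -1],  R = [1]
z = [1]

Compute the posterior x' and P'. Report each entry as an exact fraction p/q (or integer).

x̄ = F·x = [2, 0]
P̄ = F·P·Fᵀ + Q = [6 2; 2 27]
y = z − H·x̄ = [-3]
S = H·P̄·Hᵀ + R = [44]
K = P̄·Hᵀ·S⁻¹ = [5/22; -23/44]
x' = x̄ + K·y = [29/22, 69/44]
P' = (I − K·H)·P̄ = [41/11 159/22; 159/22 659/44]

x' = [29/22, 69/44]
P' = [41/11 159/22; 159/22 659/44]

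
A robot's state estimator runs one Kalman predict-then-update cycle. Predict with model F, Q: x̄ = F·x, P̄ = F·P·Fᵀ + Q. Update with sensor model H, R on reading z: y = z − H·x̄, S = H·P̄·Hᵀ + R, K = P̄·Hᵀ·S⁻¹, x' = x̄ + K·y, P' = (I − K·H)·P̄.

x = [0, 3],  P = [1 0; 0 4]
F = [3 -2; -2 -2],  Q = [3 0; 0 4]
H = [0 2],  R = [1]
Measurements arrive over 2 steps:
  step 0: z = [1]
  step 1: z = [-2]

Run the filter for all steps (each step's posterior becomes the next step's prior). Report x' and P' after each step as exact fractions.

step 0: x' = [-322/97, 42/97], P' = [2316/97 10/97; 10/97 24/97]
step 1: x' = [-52170/39409, -38752/39409], P' = [700967/39409 -13820/39409; -13820/39409 9828/39409]

step 0: x̄ = F·x = [-6, -6]
step 0: P̄ = F·P·Fᵀ + Q = [28 10; 10 24]
step 0: y = z − H·x̄ = [13]
step 0: S = H·P̄·Hᵀ + R = [97]
step 0: K = P̄·Hᵀ·S⁻¹ = [20/97; 48/97]
step 0: x' = x̄ + K·y = [-322/97, 42/97]
step 0: P' = (I − K·H)·P̄ = [2316/97 10/97; 10/97 24/97]
step 1: x̄ = F·x = [-1050/97, 560/97]
step 1: P̄ = F·P·Fᵀ + Q = [21111/97 -13820/97; -13820/97 9828/97]
step 1: y = z − H·x̄ = [-1314/97]
step 1: S = H·P̄·Hᵀ + R = [39409/97]
step 1: K = P̄·Hᵀ·S⁻¹ = [-27640/39409; 19656/39409]
step 1: x' = x̄ + K·y = [-52170/39409, -38752/39409]
step 1: P' = (I − K·H)·P̄ = [700967/39409 -13820/39409; -13820/39409 9828/39409]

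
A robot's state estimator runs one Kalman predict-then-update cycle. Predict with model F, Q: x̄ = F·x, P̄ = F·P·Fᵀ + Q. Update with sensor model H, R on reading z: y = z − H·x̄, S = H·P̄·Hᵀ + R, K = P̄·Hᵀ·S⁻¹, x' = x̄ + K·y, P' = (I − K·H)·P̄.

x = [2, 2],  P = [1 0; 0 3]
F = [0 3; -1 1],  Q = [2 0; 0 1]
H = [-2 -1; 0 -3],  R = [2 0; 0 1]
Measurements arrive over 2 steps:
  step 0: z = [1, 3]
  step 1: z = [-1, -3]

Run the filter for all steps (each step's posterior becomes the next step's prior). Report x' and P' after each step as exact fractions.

step 0: x' = [461/2553, -2693/2553], P' = [1274/2553 -110/2553; -110/2553 266/2553]
step 1: x' = [-18289/50887, 517813/559757], P' = [22388/50887 -2008/50887; -2008/50887 57314/559757]

step 0: x̄ = F·x = [6, 0]
step 0: P̄ = F·P·Fᵀ + Q = [29 9; 9 5]
step 0: y = z − H·x̄ = [13, 3]
step 0: S = H·P̄·Hᵀ + R = [159 69; 69 46]
step 0: K = P̄·Hᵀ·S⁻¹ = [-53/111 110/851; -1/111 -266/851]
step 0: x' = x̄ + K·y = [461/2553, -2693/2553]
step 0: P' = (I − K·H)·P̄ = [1274/2553 -110/2553; -110/2553 266/2553]
step 1: x̄ = F·x = [-2693/851, -3154/2553]
step 1: P̄ = F·P·Fᵀ + Q = [2500/851 376/851; 376/851 4313/2553]
step 1: y = z − H·x̄ = [-21865/2553, -5707/851]
step 1: S = H·P̄·Hᵀ + R = [43931/2553 6569/851; 6569/851 13790/851]
step 1: K = P̄·Hᵀ·S⁻¹ = [-21384/50887 6024/50887; -6569/559757 -171942/559757]
step 1: x' = x̄ + K·y = [-18289/50887, 517813/559757]
step 1: P' = (I − K·H)·P̄ = [22388/50887 -2008/50887; -2008/50887 57314/559757]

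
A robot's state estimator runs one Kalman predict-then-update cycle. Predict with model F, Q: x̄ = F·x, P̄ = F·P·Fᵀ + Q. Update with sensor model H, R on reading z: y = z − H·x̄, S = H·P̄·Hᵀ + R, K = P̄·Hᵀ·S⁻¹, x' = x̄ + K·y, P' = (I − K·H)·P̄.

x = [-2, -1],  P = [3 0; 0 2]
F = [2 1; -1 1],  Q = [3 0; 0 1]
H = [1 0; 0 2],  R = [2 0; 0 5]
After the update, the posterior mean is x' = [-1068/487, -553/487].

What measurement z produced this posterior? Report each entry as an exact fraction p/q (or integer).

z = [-2, -3]

x̄ = F·x = [-5, 1]
P̄ = F·P·Fᵀ + Q = [17 -4; -4 6]
S = H·P̄·Hᵀ + R = [19 -8; -8 29]
K = P̄·Hᵀ·S⁻¹ = [429/487 -16/487; -20/487 196/487]
x' − x̄ = [1367/487, -1040/487] = K·y
y = (KᵀK)⁻¹·Kᵀ·(x' − x̄) = [3, -5]
z = y + H·x̄ = [3, -5] + [-5, 2] = [-2, -3]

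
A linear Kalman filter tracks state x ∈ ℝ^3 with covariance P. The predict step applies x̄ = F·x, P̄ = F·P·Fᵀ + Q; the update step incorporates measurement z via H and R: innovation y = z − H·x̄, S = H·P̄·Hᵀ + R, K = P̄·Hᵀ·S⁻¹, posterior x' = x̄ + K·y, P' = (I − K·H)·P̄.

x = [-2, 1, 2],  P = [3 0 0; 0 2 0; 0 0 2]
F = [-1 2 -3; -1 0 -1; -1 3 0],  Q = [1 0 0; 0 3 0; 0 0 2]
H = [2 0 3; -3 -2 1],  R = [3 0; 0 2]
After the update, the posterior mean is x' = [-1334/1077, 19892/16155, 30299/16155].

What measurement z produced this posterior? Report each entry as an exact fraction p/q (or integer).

x̄ = F·x = [-2, 0, 5]
P̄ = F·P·Fᵀ + Q = [30 9 15; 9 8 3; 15 3 23]
S = H·P̄·Hᵀ + R = [510 -270; -270 333]
K = P̄·Hᵀ·S⁻¹ = [73/718 -212/1077; -67/3590 -437/3231; 941/3590 415/3231]
x' − x̄ = [820/1077, 19892/16155, -50476/16155] = K·y
y = (KᵀK)⁻¹·Kᵀ·(x' − x̄) = [-8, -8]
z = y + H·x̄ = [-8, -8] + [11, 11] = [3, 3]

z = [3, 3]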